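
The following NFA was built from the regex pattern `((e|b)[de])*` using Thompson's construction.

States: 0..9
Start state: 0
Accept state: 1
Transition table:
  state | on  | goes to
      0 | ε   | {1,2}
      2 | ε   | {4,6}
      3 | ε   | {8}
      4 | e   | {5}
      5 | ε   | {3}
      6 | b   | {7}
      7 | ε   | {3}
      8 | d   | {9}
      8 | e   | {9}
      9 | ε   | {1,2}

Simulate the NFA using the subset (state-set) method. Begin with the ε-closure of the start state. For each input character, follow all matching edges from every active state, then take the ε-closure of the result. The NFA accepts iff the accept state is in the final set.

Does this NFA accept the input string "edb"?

start: ε-closure({0}) = {0,1,2,4,6}
'e' @ 1: {3,5,8}
'd' @ 2: {1,2,4,6,9}  (accept∈set)
'b' @ 3: {3,7,8}
after full input: {3,7,8}  (accept=1 not in)

Answer: REJECT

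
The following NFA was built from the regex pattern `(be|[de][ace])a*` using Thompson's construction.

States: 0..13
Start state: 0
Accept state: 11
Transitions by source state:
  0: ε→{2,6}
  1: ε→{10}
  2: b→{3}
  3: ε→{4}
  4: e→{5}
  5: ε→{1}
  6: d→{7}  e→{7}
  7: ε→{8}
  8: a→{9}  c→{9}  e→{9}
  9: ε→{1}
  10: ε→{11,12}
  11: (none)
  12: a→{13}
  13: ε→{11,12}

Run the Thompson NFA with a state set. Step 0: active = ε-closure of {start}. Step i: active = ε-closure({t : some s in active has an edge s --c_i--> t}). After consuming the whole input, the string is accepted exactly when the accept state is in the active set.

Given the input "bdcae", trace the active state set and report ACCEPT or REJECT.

S₀ = ε-closure({0}) = {0,2,6}
'b' @ 1: {3,4}
'd' @ 2: {}  — no active states
rest 'cae' ignored (set empty)
after full input: {}  (accept=11 not in)

Answer: REJECT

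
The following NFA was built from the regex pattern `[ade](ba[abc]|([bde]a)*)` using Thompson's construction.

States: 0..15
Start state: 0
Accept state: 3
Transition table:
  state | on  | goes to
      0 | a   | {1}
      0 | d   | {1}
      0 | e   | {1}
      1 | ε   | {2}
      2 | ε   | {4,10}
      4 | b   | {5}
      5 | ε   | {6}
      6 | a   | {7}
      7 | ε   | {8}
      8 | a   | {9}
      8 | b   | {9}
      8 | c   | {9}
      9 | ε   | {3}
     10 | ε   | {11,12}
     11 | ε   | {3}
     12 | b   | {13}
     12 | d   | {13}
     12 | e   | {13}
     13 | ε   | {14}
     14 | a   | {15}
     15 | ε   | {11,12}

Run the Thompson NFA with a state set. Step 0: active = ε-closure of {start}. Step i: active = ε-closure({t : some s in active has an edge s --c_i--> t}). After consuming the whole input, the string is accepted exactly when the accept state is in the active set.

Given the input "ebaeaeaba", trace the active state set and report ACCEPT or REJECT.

initial (ε-close {0}): {0}
'e' @ 1: {1,2,3,4,10,11,12}  [accepting]
'b' @ 2: {5,6,13,14}
'a' @ 3: {3,7,8,11,12,15}  [accepting]
'e' @ 4: {13,14}
'a' @ 5: {3,11,12,15}  [accepting]
'e' @ 6: {13,14}
'a' @ 7: {3,11,12,15}  [accepting]
'b' @ 8: {13,14}
'a' @ 9: {3,11,12,15}  [accepting]
after full input: {3,11,12,15}  (accept=3 in)

Answer: ACCEPT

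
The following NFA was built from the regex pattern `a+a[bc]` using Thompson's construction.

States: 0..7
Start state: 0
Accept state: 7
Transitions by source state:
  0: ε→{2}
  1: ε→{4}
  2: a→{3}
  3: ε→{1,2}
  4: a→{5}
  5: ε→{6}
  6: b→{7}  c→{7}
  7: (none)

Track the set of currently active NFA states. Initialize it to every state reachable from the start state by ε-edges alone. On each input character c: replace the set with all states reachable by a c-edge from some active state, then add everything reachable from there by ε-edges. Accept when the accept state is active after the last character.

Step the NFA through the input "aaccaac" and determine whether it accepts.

Answer: REJECT

Trace:
S₀ = ε-closure({0}) = {0,2}
'a' @ 1: {1,2,3,4}
'a' @ 2: {1,2,3,4,5,6}
'c' @ 3: {7}  (accept∈set)
'c' @ 4: {}  — dead — no transitions
rest 'aac' ignored (set empty)
final: {}; accept 7 not in set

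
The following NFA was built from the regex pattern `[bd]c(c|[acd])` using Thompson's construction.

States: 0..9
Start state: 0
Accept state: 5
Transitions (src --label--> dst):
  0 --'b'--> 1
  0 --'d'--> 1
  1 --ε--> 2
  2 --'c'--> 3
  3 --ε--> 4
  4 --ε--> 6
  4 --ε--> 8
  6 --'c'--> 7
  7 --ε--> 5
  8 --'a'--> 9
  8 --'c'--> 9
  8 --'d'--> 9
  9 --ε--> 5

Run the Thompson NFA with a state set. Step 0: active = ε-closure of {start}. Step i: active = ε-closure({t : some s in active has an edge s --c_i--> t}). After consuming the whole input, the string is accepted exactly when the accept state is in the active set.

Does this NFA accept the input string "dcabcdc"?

start: ε-closure({0}) = {0}
'd' @ 1: {1,2}
'c' @ 2: {3,4,6,8}
'a' @ 3: {5,9}  [accepting]
'b' @ 4: {}  — dead — no transitions
rest 'cdc' ignored (set empty)
final: {}; accept 5 not in set

Answer: REJECT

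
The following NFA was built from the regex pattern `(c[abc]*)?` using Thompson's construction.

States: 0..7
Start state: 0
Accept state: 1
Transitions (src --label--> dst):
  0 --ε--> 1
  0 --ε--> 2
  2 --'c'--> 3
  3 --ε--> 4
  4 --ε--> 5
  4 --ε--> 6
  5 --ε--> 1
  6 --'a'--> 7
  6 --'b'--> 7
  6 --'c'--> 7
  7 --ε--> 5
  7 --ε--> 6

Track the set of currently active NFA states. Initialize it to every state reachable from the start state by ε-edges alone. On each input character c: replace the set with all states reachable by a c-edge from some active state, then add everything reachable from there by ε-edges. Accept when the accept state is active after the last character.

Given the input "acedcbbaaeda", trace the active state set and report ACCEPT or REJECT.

start: ε-closure({0}) = {0,1,2}
'a' @ 1: {}  — no active states
rest 'cedcbbaaeda' ignored (set empty)
final: {}; accept 1 not in set

Answer: REJECT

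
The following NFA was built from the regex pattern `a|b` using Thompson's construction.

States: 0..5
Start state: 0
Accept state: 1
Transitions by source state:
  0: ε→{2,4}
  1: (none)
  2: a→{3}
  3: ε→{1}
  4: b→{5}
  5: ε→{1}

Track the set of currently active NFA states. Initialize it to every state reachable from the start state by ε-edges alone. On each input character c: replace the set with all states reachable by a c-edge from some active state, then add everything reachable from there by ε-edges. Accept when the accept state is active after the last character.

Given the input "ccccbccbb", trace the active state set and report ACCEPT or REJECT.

start: ε-closure({0}) = {0,2,4}
'c' @ 1: {}  — no active states
rest 'cccbccbb' ignored (set empty)
after full input: {}  (accept=1 not in)

Answer: REJECT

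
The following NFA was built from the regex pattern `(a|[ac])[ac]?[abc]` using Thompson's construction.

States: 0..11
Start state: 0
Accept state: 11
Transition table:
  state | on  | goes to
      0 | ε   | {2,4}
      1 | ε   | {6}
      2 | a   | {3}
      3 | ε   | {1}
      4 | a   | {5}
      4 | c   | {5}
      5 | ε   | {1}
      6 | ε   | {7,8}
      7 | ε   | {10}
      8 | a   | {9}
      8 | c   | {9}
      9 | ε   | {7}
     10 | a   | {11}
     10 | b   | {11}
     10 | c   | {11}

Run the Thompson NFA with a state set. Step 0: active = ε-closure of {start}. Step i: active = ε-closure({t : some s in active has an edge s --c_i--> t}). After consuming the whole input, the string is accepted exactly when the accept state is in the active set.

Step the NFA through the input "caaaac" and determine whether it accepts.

start: ε-closure({0}) = {0,2,4}
'c' @ 1: {1,5,6,7,8,10}
'a' @ 2: {7,9,10,11}  [accepting]
'a' @ 3: {11}  [accepting]
'a' @ 4: {}  — no active states
rest 'ac' ignored (set empty)
end set {} — state 11 not in

Answer: REJECT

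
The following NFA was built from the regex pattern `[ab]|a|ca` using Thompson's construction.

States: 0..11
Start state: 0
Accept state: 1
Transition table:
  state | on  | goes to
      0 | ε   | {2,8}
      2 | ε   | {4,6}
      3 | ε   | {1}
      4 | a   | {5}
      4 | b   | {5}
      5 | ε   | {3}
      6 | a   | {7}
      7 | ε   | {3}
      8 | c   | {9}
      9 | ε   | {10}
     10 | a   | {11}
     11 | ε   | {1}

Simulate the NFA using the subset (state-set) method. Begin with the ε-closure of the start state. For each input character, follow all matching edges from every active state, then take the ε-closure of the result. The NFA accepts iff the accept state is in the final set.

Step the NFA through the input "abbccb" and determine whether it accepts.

initial (ε-close {0}): {0,2,4,6,8}
'a' @ 1: {1,3,5,7}  ✓accept
'b' @ 2: {}  — dead — no transitions
rest 'bccb' ignored (set empty)
final: {}; accept 1 not in set

Answer: REJECT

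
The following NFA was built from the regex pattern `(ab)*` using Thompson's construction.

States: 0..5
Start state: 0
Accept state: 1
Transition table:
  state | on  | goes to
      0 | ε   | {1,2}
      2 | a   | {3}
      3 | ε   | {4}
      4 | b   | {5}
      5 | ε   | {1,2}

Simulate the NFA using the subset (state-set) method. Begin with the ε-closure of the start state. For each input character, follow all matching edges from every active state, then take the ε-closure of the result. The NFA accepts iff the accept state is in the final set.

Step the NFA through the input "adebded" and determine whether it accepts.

S₀ = ε-closure({0}) = {0,1,2}
'a' @ 1: {3,4}
'd' @ 2: {}  — dead — no transitions
rest 'ebded' ignored (set empty)
final: {}; accept 1 not in set

Answer: REJECT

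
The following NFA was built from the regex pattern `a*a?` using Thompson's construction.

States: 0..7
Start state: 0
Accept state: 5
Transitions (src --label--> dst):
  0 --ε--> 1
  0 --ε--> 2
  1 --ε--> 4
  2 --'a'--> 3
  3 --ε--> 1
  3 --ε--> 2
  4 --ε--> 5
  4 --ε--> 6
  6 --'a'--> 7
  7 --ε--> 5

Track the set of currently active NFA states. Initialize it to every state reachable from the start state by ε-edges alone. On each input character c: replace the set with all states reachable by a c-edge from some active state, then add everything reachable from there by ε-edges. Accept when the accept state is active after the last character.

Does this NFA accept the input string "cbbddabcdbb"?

start: ε-closure({0}) = {0,1,2,4,5,6}
'c' @ 1: {}  — state set empty
rest 'bbddabcdbb' ignored (set empty)
end set {} — state 5 not in

Answer: REJECT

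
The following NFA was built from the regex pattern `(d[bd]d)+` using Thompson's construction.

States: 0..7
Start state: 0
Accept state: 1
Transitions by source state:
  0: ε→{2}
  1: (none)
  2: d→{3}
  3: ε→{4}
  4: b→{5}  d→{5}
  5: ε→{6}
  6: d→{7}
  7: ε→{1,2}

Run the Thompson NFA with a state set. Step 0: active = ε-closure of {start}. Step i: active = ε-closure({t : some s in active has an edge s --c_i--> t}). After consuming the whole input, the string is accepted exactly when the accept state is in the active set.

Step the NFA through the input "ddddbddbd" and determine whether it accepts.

Answer: ACCEPT

Trace:
S₀ = ε-closure({0}) = {0,2}
'd' @ 1: {3,4}
'd' @ 2: {5,6}
'd' @ 3: {1,2,7}  [accepting]
'd' @ 4: {3,4}
'b' @ 5: {5,6}
'd' @ 6: {1,2,7}  [accepting]
'd' @ 7: {3,4}
'b' @ 8: {5,6}
'd' @ 9: {1,2,7}  [accepting]
final: {1,2,7}; accept 1 in set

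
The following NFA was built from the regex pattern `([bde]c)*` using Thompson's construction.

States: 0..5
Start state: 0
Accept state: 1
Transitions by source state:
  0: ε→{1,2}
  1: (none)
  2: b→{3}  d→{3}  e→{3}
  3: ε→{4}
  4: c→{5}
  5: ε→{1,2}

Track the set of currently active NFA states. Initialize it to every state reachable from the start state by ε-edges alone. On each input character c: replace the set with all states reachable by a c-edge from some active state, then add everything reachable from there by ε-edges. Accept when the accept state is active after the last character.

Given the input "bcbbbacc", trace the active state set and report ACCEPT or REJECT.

S₀ = ε-closure({0}) = {0,1,2}
'b' @ 1: {3,4}
'c' @ 2: {1,2,5}  [accepting]
'b' @ 3: {3,4}
'b' @ 4: {}  — dead — no transitions
rest 'bacc' ignored (set empty)
end set {} — state 1 not in

Answer: REJECT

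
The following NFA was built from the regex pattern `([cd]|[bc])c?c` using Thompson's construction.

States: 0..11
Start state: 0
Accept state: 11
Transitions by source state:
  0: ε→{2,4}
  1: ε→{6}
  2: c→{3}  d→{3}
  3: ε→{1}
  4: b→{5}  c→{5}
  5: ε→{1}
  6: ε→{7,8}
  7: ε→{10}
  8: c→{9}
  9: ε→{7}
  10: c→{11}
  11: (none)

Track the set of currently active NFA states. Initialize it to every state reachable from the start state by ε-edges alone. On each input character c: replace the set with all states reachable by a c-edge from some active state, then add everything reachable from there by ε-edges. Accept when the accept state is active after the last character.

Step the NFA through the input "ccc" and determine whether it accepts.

initial (ε-close {0}): {0,2,4}
'c' @ 1: {1,3,5,6,7,8,10}
'c' @ 2: {7,9,10,11}  [accepting]
'c' @ 3: {11}  [accepting]
final: {11}; accept 11 in set

Answer: ACCEPT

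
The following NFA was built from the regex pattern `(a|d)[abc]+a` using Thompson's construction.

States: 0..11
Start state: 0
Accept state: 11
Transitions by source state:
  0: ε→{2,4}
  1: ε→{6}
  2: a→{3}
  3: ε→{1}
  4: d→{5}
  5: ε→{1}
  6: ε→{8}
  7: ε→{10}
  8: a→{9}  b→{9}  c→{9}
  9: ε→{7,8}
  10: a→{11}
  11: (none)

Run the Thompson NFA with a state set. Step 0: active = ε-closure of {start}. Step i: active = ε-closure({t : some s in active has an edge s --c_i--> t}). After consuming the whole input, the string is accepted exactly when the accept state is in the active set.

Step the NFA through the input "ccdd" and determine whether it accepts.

initial (ε-close {0}): {0,2,4}
'c' @ 1: {}  — dead — no transitions
rest 'cdd' ignored (set empty)
final: {}; accept 11 not in set

Answer: REJECT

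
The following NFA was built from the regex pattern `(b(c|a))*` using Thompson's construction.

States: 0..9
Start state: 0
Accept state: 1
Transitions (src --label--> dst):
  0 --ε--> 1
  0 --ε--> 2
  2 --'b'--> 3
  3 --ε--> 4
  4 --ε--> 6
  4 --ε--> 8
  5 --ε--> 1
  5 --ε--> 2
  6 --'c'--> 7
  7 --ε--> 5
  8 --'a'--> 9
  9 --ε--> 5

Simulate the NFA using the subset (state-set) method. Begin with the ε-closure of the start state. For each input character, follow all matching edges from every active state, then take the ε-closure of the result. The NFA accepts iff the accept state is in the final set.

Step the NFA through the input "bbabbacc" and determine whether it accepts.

initial (ε-close {0}): {0,1,2}
'b' @ 1: {3,4,6,8}
'b' @ 2: {}  — no active states
rest 'abbacc' ignored (set empty)
final: {}; accept 1 not in set

Answer: REJECT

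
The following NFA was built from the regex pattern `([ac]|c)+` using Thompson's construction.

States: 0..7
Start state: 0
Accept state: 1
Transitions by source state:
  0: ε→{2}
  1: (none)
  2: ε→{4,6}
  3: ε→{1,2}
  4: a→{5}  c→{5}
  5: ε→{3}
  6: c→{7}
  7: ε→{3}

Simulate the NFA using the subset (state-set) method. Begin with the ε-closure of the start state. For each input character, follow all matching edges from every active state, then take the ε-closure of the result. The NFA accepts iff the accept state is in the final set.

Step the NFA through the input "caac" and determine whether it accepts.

Answer: ACCEPT

Trace:
initial (ε-close {0}): {0,2,4,6}
'c' @ 1: {1,2,3,4,5,6,7}  (accept∈set)
'a' @ 2: {1,2,3,4,5,6}  (accept∈set)
'a' @ 3: {1,2,3,4,5,6}  (accept∈set)
'c' @ 4: {1,2,3,4,5,6,7}  (accept∈set)
final: {1,2,3,4,5,6,7}; accept 1 in set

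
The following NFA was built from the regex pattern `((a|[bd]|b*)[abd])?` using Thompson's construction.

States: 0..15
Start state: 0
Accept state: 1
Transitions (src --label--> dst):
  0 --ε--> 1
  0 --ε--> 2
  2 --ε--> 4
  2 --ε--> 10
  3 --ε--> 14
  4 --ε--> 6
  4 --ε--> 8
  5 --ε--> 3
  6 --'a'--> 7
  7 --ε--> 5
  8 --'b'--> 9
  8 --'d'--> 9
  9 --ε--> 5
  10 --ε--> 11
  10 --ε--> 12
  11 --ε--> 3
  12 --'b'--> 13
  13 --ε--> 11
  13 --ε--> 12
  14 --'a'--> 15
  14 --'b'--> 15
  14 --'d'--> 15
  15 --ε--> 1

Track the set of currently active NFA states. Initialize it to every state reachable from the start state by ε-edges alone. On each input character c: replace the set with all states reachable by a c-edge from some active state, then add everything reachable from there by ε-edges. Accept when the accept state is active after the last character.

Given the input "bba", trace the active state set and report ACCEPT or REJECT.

Answer: ACCEPT

Trace:
S₀ = ε-closure({0}) = {0,1,2,3,4,6,8,10,11,12,14}
'b' @ 1: {1,3,5,9,11,12,13,14,15}  ✓accept
'b' @ 2: {1,3,11,12,13,14,15}  ✓accept
'a' @ 3: {1,15}  ✓accept
after full input: {1,15}  (accept=1 in)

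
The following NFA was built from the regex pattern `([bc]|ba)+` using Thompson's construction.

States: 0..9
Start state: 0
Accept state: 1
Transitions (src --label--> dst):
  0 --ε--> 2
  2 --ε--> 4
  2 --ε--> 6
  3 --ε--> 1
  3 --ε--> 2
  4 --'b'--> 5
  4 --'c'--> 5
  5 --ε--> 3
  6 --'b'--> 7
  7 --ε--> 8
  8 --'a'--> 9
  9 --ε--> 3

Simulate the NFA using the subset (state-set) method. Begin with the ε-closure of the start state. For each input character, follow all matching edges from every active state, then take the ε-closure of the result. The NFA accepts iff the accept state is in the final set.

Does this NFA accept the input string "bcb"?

initial (ε-close {0}): {0,2,4,6}
'b' @ 1: {1,2,3,4,5,6,7,8}  ✓accept
'c' @ 2: {1,2,3,4,5,6}  ✓accept
'b' @ 3: {1,2,3,4,5,6,7,8}  ✓accept
after full input: {1,2,3,4,5,6,7,8}  (accept=1 in)

Answer: ACCEPT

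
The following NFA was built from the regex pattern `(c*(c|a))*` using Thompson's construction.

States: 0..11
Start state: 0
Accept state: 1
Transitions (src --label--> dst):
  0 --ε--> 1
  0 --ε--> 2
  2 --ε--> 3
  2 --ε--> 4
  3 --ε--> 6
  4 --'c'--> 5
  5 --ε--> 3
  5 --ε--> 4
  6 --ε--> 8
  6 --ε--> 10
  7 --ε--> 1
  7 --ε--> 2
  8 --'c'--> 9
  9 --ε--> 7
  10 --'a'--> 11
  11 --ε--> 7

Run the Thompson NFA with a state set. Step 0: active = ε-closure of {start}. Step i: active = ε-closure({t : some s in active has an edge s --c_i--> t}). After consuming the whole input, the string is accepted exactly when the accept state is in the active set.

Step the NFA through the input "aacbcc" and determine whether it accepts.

S₀ = ε-closure({0}) = {0,1,2,3,4,6,8,10}
'a' @ 1: {1,2,3,4,6,7,8,10,11}  ✓accept
'a' @ 2: {1,2,3,4,6,7,8,10,11}  ✓accept
'c' @ 3: {1,2,3,4,5,6,7,8,9,10}  ✓accept
'b' @ 4: {}  — dead — no transitions
rest 'cc' ignored (set empty)
end set {} — state 1 not in

Answer: REJECT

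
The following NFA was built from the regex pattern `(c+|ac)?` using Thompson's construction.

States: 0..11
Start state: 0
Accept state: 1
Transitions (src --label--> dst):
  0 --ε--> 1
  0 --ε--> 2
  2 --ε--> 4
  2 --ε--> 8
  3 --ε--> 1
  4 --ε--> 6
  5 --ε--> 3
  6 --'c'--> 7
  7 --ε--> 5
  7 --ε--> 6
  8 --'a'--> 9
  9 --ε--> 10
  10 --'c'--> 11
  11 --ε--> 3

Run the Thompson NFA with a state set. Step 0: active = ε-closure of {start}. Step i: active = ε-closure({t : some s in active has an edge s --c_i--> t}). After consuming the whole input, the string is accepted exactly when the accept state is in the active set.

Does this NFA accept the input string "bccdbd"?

S₀ = ε-closure({0}) = {0,1,2,4,6,8}
'b' @ 1: {}  — no active states
rest 'ccdbd' ignored (set empty)
after full input: {}  (accept=1 not in)

Answer: REJECT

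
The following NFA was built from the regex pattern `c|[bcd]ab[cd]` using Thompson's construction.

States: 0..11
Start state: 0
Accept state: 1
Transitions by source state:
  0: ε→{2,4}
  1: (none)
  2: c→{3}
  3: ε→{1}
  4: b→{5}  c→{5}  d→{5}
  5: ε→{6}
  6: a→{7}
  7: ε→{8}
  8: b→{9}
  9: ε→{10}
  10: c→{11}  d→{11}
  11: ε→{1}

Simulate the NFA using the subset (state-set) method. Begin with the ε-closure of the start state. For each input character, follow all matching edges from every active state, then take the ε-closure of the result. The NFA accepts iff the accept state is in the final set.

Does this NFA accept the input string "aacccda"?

Answer: REJECT

Derivation:
S₀ = ε-closure({0}) = {0,2,4}
'a' @ 1: {}  — dead — no transitions
rest 'acccda' ignored (set empty)
final: {}; accept 1 not in set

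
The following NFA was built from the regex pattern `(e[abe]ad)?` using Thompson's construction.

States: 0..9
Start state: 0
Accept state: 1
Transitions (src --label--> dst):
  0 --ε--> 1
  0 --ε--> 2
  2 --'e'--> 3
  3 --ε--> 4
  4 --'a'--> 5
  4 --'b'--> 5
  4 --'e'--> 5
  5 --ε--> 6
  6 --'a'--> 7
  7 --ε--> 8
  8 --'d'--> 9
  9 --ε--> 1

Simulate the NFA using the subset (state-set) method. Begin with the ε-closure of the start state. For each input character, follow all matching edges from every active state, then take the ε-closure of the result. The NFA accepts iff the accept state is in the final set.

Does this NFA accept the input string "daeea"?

start: ε-closure({0}) = {0,1,2}
'd' @ 1: {}  — dead — no transitions
rest 'aeea' ignored (set empty)
final: {}; accept 1 not in set

Answer: REJECT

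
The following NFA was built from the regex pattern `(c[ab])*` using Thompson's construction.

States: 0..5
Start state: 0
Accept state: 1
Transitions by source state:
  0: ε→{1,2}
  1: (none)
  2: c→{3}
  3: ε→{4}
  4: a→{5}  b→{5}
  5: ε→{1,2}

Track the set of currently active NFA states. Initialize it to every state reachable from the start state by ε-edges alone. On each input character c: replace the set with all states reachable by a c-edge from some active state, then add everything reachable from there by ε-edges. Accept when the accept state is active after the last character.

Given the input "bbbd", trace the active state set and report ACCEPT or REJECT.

Answer: REJECT

Derivation:
initial (ε-close {0}): {0,1,2}
'b' @ 1: {}  — no active states
rest 'bbd' ignored (set empty)
end set {} — state 1 not in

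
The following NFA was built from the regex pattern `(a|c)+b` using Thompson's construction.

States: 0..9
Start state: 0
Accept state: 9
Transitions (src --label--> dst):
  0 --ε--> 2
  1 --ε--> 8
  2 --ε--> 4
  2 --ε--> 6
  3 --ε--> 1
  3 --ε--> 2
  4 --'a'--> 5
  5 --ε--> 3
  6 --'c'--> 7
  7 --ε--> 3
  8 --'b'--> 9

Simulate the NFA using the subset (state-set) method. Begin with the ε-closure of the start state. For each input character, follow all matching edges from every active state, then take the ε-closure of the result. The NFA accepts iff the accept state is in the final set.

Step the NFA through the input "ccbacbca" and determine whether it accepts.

initial (ε-close {0}): {0,2,4,6}
'c' @ 1: {1,2,3,4,6,7,8}
'c' @ 2: {1,2,3,4,6,7,8}
'b' @ 3: {9}  [accepting]
'a' @ 4: {}  — state set empty
rest 'cbca' ignored (set empty)
final: {}; accept 9 not in set

Answer: REJECT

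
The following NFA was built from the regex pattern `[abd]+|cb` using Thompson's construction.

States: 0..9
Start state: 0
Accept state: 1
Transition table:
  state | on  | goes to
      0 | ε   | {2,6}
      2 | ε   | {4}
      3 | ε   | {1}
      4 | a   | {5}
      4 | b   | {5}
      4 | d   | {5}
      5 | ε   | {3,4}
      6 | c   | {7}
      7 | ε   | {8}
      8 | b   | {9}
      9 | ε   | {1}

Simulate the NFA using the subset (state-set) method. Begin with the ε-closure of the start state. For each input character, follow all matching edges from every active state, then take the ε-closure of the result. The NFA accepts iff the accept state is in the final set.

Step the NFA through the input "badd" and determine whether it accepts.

start: ε-closure({0}) = {0,2,4,6}
'b' @ 1: {1,3,4,5}  [accepting]
'a' @ 2: {1,3,4,5}  [accepting]
'd' @ 3: {1,3,4,5}  [accepting]
'd' @ 4: {1,3,4,5}  [accepting]
after full input: {1,3,4,5}  (accept=1 in)

Answer: ACCEPT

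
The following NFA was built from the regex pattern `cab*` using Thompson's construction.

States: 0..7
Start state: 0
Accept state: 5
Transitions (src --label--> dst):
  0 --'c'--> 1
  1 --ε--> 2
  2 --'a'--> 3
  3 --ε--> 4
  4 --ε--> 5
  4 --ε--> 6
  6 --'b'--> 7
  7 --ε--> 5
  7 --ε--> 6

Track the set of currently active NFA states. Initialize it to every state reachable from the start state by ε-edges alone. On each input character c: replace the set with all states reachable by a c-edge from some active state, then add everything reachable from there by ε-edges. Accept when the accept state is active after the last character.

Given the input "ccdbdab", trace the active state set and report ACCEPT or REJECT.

Answer: REJECT

Steps:
initial (ε-close {0}): {0}
'c' @ 1: {1,2}
'c' @ 2: {}  — no active states
rest 'dbdab' ignored (set empty)
end set {} — state 5 not in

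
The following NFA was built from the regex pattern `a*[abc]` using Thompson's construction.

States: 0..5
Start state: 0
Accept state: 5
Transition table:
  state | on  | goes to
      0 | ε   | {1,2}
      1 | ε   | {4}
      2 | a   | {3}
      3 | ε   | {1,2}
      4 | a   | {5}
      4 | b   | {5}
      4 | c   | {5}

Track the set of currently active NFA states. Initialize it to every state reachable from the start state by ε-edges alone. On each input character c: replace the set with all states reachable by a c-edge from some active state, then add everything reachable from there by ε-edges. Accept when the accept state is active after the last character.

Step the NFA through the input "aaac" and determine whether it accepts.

initial (ε-close {0}): {0,1,2,4}
'a' @ 1: {1,2,3,4,5}  (accept∈set)
'a' @ 2: {1,2,3,4,5}  (accept∈set)
'a' @ 3: {1,2,3,4,5}  (accept∈set)
'c' @ 4: {5}  (accept∈set)
after full input: {5}  (accept=5 in)

Answer: ACCEPT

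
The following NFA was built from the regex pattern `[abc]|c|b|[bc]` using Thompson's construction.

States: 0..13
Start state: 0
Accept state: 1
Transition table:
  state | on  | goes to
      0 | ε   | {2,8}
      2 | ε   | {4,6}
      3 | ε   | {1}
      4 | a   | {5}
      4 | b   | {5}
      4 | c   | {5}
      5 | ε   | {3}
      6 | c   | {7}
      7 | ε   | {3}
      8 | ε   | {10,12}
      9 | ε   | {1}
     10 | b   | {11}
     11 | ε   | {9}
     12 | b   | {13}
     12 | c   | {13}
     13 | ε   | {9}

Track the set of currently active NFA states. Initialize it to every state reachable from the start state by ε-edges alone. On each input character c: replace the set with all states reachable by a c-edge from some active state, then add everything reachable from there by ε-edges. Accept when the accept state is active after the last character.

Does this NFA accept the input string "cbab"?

S₀ = ε-closure({0}) = {0,2,4,6,8,10,12}
'c' @ 1: {1,3,5,7,9,13}  [accepting]
'b' @ 2: {}  — state set empty
rest 'ab' ignored (set empty)
after full input: {}  (accept=1 not in)

Answer: REJECT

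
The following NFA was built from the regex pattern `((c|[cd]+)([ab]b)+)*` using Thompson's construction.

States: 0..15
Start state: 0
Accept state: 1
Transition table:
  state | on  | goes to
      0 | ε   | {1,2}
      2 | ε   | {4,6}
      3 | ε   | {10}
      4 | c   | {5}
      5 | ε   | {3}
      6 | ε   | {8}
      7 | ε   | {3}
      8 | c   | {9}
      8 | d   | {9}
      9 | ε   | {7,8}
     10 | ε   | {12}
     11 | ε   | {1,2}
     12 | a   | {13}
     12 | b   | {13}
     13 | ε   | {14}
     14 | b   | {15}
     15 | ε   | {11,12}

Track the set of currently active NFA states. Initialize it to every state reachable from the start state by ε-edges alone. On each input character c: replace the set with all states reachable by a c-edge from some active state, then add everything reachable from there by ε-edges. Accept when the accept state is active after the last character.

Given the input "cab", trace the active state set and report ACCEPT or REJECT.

Answer: ACCEPT

Steps:
initial (ε-close {0}): {0,1,2,4,6,8}
'c' @ 1: {3,5,7,8,9,10,12}
'a' @ 2: {13,14}
'b' @ 3: {1,2,4,6,8,11,12,15}  ✓accept
after full input: {1,2,4,6,8,11,12,15}  (accept=1 in)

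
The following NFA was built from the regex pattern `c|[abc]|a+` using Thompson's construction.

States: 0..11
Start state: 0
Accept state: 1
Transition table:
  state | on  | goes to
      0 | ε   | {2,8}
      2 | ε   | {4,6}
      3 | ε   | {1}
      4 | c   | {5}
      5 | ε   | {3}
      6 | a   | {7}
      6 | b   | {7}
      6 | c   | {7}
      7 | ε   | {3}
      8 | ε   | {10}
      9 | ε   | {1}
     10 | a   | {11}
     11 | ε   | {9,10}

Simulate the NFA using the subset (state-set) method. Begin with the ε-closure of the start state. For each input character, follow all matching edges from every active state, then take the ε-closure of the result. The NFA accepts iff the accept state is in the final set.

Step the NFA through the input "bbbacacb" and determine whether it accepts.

Answer: REJECT

Trace:
initial (ε-close {0}): {0,2,4,6,8,10}
'b' @ 1: {1,3,7}  (accept∈set)
'b' @ 2: {}  — no active states
rest 'bacacb' ignored (set empty)
end set {} — state 1 not in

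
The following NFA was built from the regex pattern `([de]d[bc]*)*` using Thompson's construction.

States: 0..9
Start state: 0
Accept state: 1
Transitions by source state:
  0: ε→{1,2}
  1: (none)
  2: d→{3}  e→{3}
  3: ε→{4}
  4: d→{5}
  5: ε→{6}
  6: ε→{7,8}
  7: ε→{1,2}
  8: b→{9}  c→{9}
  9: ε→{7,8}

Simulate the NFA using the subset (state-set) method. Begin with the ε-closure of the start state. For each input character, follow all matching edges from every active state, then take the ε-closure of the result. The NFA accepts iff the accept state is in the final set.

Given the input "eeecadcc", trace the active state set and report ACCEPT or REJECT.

initial (ε-close {0}): {0,1,2}
'e' @ 1: {3,4}
'e' @ 2: {}  — dead — no transitions
rest 'ecadcc' ignored (set empty)
end set {} — state 1 not in

Answer: REJECT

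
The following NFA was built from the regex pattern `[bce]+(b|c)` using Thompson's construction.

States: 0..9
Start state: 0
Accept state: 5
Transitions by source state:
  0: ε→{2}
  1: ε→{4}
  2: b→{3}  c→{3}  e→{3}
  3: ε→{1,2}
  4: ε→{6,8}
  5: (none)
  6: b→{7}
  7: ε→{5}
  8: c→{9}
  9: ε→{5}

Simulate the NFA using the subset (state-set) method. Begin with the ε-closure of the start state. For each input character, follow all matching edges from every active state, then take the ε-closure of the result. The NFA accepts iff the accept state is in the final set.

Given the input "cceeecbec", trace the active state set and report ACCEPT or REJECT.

Answer: ACCEPT

Derivation:
initial (ε-close {0}): {0,2}
'c' @ 1: {1,2,3,4,6,8}
'c' @ 2: {1,2,3,4,5,6,8,9}  ✓accept
'e' @ 3: {1,2,3,4,6,8}
'e' @ 4: {1,2,3,4,6,8}
'e' @ 5: {1,2,3,4,6,8}
'c' @ 6: {1,2,3,4,5,6,8,9}  ✓accept
'b' @ 7: {1,2,3,4,5,6,7,8}  ✓accept
'e' @ 8: {1,2,3,4,6,8}
'c' @ 9: {1,2,3,4,5,6,8,9}  ✓accept
final: {1,2,3,4,5,6,8,9}; accept 5 in set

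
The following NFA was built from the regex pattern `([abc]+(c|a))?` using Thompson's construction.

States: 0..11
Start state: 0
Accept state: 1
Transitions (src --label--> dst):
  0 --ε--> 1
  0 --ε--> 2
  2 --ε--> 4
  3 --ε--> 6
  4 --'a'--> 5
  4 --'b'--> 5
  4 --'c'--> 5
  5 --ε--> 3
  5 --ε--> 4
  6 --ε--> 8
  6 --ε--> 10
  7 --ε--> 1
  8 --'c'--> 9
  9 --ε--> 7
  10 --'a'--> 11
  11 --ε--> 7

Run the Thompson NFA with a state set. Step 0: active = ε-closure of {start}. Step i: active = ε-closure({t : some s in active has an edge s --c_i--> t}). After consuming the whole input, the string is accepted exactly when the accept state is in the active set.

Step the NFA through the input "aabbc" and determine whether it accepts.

start: ε-closure({0}) = {0,1,2,4}
'a' @ 1: {3,4,5,6,8,10}
'a' @ 2: {1,3,4,5,6,7,8,10,11}  ✓accept
'b' @ 3: {3,4,5,6,8,10}
'b' @ 4: {3,4,5,6,8,10}
'c' @ 5: {1,3,4,5,6,7,8,9,10}  ✓accept
final: {1,3,4,5,6,7,8,9,10}; accept 1 in set

Answer: ACCEPT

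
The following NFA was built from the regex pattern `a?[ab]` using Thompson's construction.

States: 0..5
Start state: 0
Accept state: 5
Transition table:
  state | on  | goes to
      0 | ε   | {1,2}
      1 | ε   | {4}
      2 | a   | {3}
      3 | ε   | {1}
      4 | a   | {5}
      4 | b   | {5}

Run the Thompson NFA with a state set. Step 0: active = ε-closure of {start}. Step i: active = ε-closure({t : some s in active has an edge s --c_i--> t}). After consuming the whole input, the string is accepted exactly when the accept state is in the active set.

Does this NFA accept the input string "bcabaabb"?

Answer: REJECT

Trace:
S₀ = ε-closure({0}) = {0,1,2,4}
'b' @ 1: {5}  ✓accept
'c' @ 2: {}  — dead — no transitions
rest 'abaabb' ignored (set empty)
after full input: {}  (accept=5 not in)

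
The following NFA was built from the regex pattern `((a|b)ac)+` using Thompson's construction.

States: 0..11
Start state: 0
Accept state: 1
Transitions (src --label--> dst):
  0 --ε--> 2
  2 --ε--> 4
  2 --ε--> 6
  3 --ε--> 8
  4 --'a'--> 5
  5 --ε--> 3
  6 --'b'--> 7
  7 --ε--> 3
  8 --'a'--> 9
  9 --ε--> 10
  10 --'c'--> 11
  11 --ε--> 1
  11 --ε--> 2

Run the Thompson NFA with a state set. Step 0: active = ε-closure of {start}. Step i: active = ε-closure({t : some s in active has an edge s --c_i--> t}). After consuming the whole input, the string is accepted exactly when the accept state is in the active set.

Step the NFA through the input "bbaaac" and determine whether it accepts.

start: ε-closure({0}) = {0,2,4,6}
'b' @ 1: {3,7,8}
'b' @ 2: {}  — dead — no transitions
rest 'aaac' ignored (set empty)
end set {} — state 1 not in

Answer: REJECT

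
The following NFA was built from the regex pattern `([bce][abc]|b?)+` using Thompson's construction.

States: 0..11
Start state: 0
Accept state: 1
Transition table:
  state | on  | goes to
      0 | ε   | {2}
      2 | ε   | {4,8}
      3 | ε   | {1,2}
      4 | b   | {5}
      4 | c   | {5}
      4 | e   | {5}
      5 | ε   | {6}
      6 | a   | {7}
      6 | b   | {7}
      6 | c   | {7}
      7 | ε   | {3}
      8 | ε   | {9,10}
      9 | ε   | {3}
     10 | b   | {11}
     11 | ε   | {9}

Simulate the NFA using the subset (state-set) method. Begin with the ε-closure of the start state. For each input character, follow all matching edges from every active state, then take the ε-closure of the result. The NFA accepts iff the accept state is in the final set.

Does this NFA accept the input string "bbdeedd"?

initial (ε-close {0}): {0,1,2,3,4,8,9,10}
'b' @ 1: {1,2,3,4,5,6,8,9,10,11}  ✓accept
'b' @ 2: {1,2,3,4,5,6,7,8,9,10,11}  ✓accept
'd' @ 3: {}  — state set empty
rest 'eedd' ignored (set empty)
end set {} — state 1 not in

Answer: REJECT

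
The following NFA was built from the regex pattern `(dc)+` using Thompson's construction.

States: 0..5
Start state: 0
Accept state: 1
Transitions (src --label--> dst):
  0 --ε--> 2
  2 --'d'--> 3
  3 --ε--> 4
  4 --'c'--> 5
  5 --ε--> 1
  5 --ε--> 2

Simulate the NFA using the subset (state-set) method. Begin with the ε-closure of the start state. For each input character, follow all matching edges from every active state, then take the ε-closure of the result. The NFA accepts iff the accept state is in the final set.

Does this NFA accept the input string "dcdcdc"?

initial (ε-close {0}): {0,2}
'd' @ 1: {3,4}
'c' @ 2: {1,2,5}  (accept∈set)
'd' @ 3: {3,4}
'c' @ 4: {1,2,5}  (accept∈set)
'd' @ 5: {3,4}
'c' @ 6: {1,2,5}  (accept∈set)
after full input: {1,2,5}  (accept=1 in)

Answer: ACCEPT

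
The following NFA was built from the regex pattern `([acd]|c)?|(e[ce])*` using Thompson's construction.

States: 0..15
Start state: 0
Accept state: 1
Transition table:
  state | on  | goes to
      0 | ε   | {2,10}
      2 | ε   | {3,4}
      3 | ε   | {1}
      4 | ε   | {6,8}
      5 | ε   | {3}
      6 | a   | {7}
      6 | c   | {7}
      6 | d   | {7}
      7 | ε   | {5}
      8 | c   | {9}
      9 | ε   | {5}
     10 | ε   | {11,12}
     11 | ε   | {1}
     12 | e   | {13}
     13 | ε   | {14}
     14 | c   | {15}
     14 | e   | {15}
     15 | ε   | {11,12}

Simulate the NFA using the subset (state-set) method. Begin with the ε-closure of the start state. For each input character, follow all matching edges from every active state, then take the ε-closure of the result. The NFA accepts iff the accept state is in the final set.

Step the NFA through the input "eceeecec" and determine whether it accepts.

initial (ε-close {0}): {0,1,2,3,4,6,8,10,11,12}
'e' @ 1: {13,14}
'c' @ 2: {1,11,12,15}  (accept∈set)
'e' @ 3: {13,14}
'e' @ 4: {1,11,12,15}  (accept∈set)
'e' @ 5: {13,14}
'c' @ 6: {1,11,12,15}  (accept∈set)
'e' @ 7: {13,14}
'c' @ 8: {1,11,12,15}  (accept∈set)
end set {1,11,12,15} — state 1 in

Answer: ACCEPT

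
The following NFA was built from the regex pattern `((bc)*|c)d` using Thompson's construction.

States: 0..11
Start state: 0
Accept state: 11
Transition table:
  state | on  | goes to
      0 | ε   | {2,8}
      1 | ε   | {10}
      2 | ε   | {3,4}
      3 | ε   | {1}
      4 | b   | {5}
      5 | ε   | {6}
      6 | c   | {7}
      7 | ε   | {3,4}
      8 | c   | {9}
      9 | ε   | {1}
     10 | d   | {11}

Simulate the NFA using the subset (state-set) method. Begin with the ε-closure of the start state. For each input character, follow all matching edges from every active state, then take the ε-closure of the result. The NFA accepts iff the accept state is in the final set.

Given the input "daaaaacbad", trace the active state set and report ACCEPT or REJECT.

start: ε-closure({0}) = {0,1,2,3,4,8,10}
'd' @ 1: {11}  [accepting]
'a' @ 2: {}  — dead — no transitions
rest 'aaaacbad' ignored (set empty)
after full input: {}  (accept=11 not in)

Answer: REJECT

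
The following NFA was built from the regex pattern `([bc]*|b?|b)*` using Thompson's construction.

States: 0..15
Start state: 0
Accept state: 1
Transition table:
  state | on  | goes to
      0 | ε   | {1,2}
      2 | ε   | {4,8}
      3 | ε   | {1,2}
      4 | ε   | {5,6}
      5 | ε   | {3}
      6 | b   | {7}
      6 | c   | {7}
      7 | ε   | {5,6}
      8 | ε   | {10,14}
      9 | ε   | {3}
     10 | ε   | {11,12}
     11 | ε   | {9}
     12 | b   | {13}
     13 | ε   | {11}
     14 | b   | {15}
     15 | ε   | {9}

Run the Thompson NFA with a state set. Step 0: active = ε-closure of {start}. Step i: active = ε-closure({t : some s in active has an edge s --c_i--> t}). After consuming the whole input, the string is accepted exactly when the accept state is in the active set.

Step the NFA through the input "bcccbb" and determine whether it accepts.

start: ε-closure({0}) = {0,1,2,3,4,5,6,8,9,10,11,12,14}
'b' @ 1: {1,2,3,4,5,6,7,8,9,10,11,12,13,14,15}  (accept∈set)
'c' @ 2: {1,2,3,4,5,6,7,8,9,10,11,12,14}  (accept∈set)
'c' @ 3: {1,2,3,4,5,6,7,8,9,10,11,12,14}  (accept∈set)
'c' @ 4: {1,2,3,4,5,6,7,8,9,10,11,12,14}  (accept∈set)
'b' @ 5: {1,2,3,4,5,6,7,8,9,10,11,12,13,14,15}  (accept∈set)
'b' @ 6: {1,2,3,4,5,6,7,8,9,10,11,12,13,14,15}  (accept∈set)
after full input: {1,2,3,4,5,6,7,8,9,10,11,12,13,14,15}  (accept=1 in)

Answer: ACCEPT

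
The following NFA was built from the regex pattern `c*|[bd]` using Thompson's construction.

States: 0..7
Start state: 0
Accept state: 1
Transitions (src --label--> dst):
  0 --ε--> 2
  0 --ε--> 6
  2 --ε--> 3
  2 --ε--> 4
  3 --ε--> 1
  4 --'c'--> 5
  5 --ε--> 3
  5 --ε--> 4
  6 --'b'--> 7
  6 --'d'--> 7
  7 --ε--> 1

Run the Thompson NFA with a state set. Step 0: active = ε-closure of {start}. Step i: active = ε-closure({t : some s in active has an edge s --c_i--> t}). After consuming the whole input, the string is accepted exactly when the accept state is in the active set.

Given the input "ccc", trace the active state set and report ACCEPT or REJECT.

start: ε-closure({0}) = {0,1,2,3,4,6}
'c' @ 1: {1,3,4,5}  [accepting]
'c' @ 2: {1,3,4,5}  [accepting]
'c' @ 3: {1,3,4,5}  [accepting]
after full input: {1,3,4,5}  (accept=1 in)

Answer: ACCEPT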